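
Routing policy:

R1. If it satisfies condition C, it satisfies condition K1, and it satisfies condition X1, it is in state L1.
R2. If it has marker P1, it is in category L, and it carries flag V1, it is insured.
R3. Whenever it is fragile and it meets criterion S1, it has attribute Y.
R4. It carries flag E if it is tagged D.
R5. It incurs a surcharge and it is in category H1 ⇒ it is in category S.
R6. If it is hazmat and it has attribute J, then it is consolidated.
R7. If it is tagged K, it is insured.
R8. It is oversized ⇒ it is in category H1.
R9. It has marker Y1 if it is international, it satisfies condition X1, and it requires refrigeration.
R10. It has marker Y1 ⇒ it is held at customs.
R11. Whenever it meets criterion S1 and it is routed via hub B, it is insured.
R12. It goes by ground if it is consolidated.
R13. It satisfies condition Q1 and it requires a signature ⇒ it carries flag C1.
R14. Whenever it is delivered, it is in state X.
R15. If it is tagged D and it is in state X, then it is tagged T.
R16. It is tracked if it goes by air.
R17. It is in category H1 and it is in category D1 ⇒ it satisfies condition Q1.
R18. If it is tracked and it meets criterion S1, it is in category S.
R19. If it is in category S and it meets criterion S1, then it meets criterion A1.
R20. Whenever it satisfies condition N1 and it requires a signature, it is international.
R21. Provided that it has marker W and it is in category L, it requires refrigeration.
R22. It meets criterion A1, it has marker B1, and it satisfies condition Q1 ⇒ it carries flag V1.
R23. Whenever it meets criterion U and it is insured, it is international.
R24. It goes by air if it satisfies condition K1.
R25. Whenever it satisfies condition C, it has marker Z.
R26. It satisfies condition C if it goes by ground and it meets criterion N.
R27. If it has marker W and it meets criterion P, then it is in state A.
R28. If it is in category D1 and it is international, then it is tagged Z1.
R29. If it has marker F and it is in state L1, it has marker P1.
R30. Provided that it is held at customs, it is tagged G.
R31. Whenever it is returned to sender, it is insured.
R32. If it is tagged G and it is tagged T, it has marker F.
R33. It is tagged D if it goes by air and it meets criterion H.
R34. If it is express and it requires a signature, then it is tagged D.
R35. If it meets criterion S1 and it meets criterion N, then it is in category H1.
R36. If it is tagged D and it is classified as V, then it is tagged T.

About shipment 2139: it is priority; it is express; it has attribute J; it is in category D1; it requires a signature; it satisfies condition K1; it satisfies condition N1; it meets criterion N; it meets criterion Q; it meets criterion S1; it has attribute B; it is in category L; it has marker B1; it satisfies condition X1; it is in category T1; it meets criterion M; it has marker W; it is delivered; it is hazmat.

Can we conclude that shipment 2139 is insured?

By R6 (it is hazmat, it has attribute J): it is consolidated.
By R12 (it is consolidated): it goes by ground.
By R14 (it is delivered): it is in state X.
By R20 (it satisfies condition N1, it requires a signature): it is international.
By R21 (it has marker W, it is in category L): it requires refrigeration.
By R24 (it satisfies condition K1): it goes by air.
By R26 (it goes by ground, it meets criterion N): it satisfies condition C.
By R34 (it is express, it requires a signature): it is tagged D.
By R35 (it meets criterion S1, it meets criterion N): it is in category H1.
By R1 (it satisfies condition C, it satisfies condition K1, it satisfies condition X1): it is in state L1.
By R9 (it is international, it satisfies condition X1, it requires refrigeration): it has marker Y1.
By R10 (it has marker Y1): it is held at customs.
By R15 (it is tagged D, it is in state X): it is tagged T.
By R16 (it goes by air): it is tracked.
By R17 (it is in category H1, it is in category D1): it satisfies condition Q1.
By R18 (it is tracked, it meets criterion S1): it is in category S.
By R19 (it is in category S, it meets criterion S1): it meets criterion A1.
By R22 (it meets criterion A1, it has marker B1, it satisfies condition Q1): it carries flag V1.
By R30 (it is held at customs): it is tagged G.
By R32 (it is tagged G, it is tagged T): it has marker F.
By R29 (it has marker F, it is in state L1): it has marker P1.
By R2 (it has marker P1, it is in category L, it carries flag V1): it is insured.

Yes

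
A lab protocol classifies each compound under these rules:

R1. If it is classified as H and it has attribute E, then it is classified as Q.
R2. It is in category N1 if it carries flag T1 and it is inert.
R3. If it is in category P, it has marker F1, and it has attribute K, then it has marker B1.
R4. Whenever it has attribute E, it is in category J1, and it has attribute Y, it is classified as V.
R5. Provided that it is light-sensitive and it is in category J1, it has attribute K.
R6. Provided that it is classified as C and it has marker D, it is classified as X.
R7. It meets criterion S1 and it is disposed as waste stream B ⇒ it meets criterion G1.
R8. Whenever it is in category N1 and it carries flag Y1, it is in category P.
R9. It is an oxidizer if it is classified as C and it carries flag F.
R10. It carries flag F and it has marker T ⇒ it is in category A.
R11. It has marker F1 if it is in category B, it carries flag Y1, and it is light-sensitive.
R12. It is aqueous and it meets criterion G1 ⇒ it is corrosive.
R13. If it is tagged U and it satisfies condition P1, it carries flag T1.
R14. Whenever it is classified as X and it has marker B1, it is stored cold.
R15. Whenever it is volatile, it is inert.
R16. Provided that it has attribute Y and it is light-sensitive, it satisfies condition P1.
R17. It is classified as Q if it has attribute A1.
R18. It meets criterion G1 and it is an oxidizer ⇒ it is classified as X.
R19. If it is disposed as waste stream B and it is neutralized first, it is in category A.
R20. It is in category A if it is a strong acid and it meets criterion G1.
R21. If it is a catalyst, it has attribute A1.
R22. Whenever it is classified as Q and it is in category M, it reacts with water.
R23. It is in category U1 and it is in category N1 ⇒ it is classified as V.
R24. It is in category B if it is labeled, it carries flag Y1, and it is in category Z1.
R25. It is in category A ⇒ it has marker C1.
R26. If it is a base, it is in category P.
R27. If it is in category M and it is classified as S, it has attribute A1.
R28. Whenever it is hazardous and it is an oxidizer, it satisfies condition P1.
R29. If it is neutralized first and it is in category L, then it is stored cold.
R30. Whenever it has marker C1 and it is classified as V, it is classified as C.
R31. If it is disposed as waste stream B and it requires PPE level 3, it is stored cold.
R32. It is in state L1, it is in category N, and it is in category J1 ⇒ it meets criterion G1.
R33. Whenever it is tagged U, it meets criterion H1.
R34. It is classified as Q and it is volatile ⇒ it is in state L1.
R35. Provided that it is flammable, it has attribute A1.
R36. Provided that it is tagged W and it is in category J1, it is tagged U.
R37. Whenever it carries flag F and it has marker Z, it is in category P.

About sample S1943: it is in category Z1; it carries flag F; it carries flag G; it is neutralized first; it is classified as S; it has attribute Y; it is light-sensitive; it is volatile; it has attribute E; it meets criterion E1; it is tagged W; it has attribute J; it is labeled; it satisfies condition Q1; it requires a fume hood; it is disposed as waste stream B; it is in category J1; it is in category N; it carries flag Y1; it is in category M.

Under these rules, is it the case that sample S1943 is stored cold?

Yes

By R4 (it has attribute E, it is in category J1, it has attribute Y): it is classified as V.
By R5 (it is light-sensitive, it is in category J1): it has attribute K.
By R15 (it is volatile): it is inert.
By R16 (it has attribute Y, it is light-sensitive): it satisfies condition P1.
By R19 (it is disposed as waste stream B, it is neutralized first): it is in category A.
By R24 (it is labeled, it carries flag Y1, it is in category Z1): it is in category B.
By R25 (it is in category A): it has marker C1.
By R27 (it is in category M, it is classified as S): it has attribute A1.
By R30 (it has marker C1, it is classified as V): it is classified as C.
By R36 (it is tagged W, it is in category J1): it is tagged U.
By R9 (it is classified as C, it carries flag F): it is an oxidizer.
By R11 (it is in category B, it carries flag Y1, it is light-sensitive): it has marker F1.
By R13 (it is tagged U, it satisfies condition P1): it carries flag T1.
By R17 (it has attribute A1): it is classified as Q.
By R34 (it is classified as Q, it is volatile): it is in state L1.
By R2 (it carries flag T1, it is inert): it is in category N1.
By R8 (it is in category N1, it carries flag Y1): it is in category P.
By R32 (it is in state L1, it is in category N, it is in category J1): it meets criterion G1.
By R3 (it is in category P, it has marker F1, it has attribute K): it has marker B1.
By R18 (it meets criterion G1, it is an oxidizer): it is classified as X.
By R14 (it is classified as X, it has marker B1): it is stored cold.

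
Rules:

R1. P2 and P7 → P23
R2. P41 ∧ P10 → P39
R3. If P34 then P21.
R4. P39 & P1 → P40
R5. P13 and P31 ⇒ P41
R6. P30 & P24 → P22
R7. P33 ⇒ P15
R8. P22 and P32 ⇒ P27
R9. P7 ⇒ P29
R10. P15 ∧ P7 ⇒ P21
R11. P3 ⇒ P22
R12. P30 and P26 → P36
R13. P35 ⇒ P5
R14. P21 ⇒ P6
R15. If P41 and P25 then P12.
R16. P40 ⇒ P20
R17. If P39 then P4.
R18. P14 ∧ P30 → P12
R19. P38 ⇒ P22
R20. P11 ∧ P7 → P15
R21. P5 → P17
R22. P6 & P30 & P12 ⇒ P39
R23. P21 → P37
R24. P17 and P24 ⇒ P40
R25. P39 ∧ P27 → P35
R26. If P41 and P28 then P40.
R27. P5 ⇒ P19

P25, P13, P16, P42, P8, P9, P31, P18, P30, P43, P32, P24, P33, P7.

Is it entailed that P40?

Yes

P41  (by R5: P13, P31)
P22  (by R6: P30, P24)
P15  (by R7: P33)
P27  (by R8: P22, P32)
P21  (by R10: P15, P7)
P6  (by R14: P21)
P12  (by R15: P41, P25)
P39  (by R22: P6, P30, P12)
P35  (by R25: P39, P27)
P5  (by R13: P35)
P17  (by R21: P5)
P40  (by R24: P17, P24)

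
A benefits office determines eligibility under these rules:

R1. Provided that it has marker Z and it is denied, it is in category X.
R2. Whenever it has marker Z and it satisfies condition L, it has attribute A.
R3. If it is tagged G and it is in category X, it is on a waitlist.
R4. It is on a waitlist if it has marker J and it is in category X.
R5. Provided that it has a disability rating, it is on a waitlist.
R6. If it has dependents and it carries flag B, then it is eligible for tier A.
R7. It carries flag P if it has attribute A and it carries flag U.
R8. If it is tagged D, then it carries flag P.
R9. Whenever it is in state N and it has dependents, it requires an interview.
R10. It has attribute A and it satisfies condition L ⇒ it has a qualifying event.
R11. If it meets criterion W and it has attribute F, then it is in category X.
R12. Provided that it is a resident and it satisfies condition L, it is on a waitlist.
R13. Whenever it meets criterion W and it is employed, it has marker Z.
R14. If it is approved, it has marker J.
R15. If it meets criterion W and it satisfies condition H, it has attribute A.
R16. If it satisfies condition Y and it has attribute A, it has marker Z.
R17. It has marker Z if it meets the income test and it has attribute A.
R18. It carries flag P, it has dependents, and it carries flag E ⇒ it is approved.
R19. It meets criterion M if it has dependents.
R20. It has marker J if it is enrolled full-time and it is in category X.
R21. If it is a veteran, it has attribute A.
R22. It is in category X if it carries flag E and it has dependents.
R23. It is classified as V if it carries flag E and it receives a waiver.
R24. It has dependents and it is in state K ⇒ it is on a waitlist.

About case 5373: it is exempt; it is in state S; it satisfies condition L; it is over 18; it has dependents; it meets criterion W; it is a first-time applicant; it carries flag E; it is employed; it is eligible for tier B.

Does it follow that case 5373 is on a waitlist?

No

Forward chaining from the given facts derives: has marker Z, meets criterion M, is in category X, has attribute A, has a qualifying event.
Rules concluding "it is on a waitlist": R3 needs "it is tagged G"; R4 needs "it has marker J"; R5 needs "it has a disability rating"; R12 needs "it is a resident"; R24 needs "it is in state K" — none of these are established.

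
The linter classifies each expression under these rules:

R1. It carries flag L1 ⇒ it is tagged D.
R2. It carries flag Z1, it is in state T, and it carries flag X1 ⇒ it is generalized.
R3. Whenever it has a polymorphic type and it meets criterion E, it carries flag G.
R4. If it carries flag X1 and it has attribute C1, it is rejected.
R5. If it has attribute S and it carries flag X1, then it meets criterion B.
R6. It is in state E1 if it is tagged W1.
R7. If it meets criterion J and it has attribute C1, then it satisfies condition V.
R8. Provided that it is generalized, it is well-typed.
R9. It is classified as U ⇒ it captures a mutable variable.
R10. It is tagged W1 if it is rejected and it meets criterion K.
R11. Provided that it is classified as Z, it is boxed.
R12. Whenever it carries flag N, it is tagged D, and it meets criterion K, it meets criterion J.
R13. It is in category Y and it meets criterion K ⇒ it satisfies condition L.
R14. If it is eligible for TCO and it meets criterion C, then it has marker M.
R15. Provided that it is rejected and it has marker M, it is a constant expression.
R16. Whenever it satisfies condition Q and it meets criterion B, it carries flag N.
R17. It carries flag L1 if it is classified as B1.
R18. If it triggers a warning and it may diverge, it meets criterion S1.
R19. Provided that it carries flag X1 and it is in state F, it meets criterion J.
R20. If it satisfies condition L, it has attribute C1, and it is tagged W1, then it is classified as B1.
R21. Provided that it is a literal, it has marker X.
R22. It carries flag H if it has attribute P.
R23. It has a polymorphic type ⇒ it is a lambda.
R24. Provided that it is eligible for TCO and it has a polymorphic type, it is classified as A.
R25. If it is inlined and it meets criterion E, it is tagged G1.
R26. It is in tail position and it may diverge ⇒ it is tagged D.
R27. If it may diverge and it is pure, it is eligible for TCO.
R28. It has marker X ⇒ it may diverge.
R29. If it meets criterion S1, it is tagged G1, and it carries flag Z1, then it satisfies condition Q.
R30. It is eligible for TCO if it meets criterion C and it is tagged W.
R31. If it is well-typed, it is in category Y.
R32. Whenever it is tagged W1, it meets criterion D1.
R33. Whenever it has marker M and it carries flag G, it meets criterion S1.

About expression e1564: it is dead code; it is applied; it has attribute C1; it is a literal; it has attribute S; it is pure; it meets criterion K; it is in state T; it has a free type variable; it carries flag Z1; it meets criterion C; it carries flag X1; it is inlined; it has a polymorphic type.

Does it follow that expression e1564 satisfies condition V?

Forward chaining from the given facts derives: is generalized, is rejected, meets criterion B, is well-typed, is tagged W1, has marker X, is a lambda, may diverge, is in category Y, meets criterion D1, is in state E1, satisfies condition L, is classified as B1, is eligible for TCO, has marker M, is a constant expression, carries flag L1, is classified as A, is tagged D.
The only rule concluding "it satisfies condition V" is R7, which needs "it meets criterion J"; that is never established.

No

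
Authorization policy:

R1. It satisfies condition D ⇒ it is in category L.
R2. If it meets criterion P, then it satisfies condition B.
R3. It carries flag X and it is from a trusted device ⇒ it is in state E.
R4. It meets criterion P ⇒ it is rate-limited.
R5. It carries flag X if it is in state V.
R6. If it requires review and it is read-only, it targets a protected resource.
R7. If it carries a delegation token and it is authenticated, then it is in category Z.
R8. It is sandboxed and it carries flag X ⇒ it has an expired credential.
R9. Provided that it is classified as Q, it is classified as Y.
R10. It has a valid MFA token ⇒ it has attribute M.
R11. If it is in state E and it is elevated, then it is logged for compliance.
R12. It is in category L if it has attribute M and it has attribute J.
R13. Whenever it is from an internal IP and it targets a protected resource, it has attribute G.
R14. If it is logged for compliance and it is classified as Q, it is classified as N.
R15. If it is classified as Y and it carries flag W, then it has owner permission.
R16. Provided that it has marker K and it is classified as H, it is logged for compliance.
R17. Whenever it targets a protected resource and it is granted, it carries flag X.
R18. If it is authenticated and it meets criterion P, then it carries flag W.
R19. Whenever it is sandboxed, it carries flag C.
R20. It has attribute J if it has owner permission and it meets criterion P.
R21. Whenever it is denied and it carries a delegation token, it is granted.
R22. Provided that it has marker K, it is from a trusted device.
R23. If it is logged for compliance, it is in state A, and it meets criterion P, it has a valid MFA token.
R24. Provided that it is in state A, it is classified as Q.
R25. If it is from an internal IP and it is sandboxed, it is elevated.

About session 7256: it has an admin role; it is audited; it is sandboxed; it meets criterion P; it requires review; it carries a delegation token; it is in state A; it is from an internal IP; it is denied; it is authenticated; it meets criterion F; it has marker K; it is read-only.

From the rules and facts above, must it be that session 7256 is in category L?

Yes

By R6 (it requires review, it is read-only): it targets a protected resource.
By R18 (it is authenticated, it meets criterion P): it carries flag W.
By R21 (it is denied, it carries a delegation token): it is granted.
By R22 (it has marker K): it is from a trusted device.
By R24 (it is in state A): it is classified as Q.
By R25 (it is from an internal IP, it is sandboxed): it is elevated.
By R9 (it is classified as Q): it is classified as Y.
By R15 (it is classified as Y, it carries flag W): it has owner permission.
By R17 (it targets a protected resource, it is granted): it carries flag X.
By R20 (it has owner permission, it meets criterion P): it has attribute J.
By R3 (it carries flag X, it is from a trusted device): it is in state E.
By R11 (it is in state E, it is elevated): it is logged for compliance.
By R23 (it is logged for compliance, it is in state A, it meets criterion P): it has a valid MFA token.
By R10 (it has a valid MFA token): it has attribute M.
By R12 (it has attribute M, it has attribute J): it is in category L.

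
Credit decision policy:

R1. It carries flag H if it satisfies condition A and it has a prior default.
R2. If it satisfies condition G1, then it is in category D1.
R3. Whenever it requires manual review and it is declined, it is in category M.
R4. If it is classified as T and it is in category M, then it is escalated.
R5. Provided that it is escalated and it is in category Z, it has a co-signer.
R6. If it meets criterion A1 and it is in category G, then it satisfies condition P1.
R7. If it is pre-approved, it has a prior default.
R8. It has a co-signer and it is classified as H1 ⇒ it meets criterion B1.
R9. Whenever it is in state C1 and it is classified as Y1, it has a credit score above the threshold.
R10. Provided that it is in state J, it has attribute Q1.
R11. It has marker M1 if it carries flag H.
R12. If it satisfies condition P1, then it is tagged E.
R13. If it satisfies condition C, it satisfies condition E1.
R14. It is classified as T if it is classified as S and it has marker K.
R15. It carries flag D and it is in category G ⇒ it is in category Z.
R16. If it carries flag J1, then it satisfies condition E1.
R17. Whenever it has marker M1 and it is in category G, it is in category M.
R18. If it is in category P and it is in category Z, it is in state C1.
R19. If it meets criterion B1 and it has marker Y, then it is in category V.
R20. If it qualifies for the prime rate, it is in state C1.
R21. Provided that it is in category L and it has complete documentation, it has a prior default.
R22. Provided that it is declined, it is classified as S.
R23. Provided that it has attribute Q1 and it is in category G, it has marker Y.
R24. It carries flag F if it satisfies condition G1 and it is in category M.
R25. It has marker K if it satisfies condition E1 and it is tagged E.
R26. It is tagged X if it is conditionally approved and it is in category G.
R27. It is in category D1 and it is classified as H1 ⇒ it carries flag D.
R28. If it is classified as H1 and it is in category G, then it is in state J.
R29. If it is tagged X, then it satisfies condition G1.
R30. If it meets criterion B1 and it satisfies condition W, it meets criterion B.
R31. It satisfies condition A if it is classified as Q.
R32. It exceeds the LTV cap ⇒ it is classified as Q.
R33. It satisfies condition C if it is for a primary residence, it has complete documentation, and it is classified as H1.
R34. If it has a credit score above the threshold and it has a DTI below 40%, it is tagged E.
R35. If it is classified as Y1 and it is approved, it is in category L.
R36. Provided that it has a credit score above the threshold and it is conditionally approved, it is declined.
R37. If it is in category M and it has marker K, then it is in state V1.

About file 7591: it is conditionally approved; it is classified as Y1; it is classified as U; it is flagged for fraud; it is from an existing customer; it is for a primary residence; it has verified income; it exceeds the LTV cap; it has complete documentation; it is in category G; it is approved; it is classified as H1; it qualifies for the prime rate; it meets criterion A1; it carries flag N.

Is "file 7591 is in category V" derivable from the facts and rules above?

Yes

By R6 (it meets criterion A1, it is in category G): it satisfies condition P1.
By R12 (it satisfies condition P1): it is tagged E.
By R20 (it qualifies for the prime rate): it is in state C1.
By R26 (it is conditionally approved, it is in category G): it is tagged X.
By R28 (it is classified as H1, it is in category G): it is in state J.
By R29 (it is tagged X): it satisfies condition G1.
By R32 (it exceeds the LTV cap): it is classified as Q.
By R33 (it is for a primary residence, it has complete documentation, it is classified as H1): it satisfies condition C.
By R35 (it is classified as Y1, it is approved): it is in category L.
By R2 (it satisfies condition G1): it is in category D1.
By R9 (it is in state C1, it is classified as Y1): it has a credit score above the threshold.
By R10 (it is in state J): it has attribute Q1.
By R13 (it satisfies condition C): it satisfies condition E1.
By R21 (it is in category L, it has complete documentation): it has a prior default.
By R23 (it has attribute Q1, it is in category G): it has marker Y.
By R25 (it satisfies condition E1, it is tagged E): it has marker K.
By R27 (it is in category D1, it is classified as H1): it carries flag D.
By R31 (it is classified as Q): it satisfies condition A.
By R36 (it has a credit score above the threshold, it is conditionally approved): it is declined.
By R1 (it satisfies condition A, it has a prior default): it carries flag H.
By R11 (it carries flag H): it has marker M1.
By R15 (it carries flag D, it is in category G): it is in category Z.
By R17 (it has marker M1, it is in category G): it is in category M.
By R22 (it is declined): it is classified as S.
By R14 (it is classified as S, it has marker K): it is classified as T.
By R4 (it is classified as T, it is in category M): it is escalated.
By R5 (it is escalated, it is in category Z): it has a co-signer.
By R8 (it has a co-signer, it is classified as H1): it meets criterion B1.
By R19 (it meets criterion B1, it has marker Y): it is in category V.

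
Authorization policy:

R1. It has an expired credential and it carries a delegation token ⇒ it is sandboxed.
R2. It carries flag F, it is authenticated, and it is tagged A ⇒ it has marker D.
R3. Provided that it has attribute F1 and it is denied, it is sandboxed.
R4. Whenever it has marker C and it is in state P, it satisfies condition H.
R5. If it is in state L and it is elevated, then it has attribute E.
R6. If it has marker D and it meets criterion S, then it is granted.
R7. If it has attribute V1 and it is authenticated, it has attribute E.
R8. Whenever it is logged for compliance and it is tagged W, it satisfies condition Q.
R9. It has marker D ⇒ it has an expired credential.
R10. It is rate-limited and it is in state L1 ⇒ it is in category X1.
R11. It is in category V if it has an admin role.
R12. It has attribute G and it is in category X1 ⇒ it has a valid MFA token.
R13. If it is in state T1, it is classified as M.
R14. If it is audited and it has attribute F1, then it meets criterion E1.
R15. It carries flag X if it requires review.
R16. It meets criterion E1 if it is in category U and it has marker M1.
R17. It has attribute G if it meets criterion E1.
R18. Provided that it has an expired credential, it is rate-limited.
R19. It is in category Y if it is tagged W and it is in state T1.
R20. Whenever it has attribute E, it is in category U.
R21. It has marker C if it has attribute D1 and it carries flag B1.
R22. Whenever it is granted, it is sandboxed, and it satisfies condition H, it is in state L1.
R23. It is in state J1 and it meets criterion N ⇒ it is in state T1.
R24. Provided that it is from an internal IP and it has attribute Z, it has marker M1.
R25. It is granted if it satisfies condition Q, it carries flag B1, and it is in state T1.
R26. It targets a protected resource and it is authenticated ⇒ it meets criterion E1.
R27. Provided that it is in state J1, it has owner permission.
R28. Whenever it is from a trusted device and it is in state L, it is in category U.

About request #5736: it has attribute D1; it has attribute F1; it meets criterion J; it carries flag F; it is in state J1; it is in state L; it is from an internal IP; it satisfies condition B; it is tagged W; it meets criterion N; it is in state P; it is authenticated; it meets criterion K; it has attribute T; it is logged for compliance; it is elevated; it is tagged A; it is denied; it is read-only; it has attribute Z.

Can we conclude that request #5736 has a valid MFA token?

No

Forward chaining from the given facts derives: has marker D, is sandboxed, has attribute E, satisfies condition Q, has an expired credential, is rate-limited, is in category U, is in state T1, has marker M1, has owner permission, is classified as M, meets criterion E1, has attribute G, is in category Y.
The only rule concluding "it has a valid MFA token" is R12, which needs "it is in category X1"; that is never established.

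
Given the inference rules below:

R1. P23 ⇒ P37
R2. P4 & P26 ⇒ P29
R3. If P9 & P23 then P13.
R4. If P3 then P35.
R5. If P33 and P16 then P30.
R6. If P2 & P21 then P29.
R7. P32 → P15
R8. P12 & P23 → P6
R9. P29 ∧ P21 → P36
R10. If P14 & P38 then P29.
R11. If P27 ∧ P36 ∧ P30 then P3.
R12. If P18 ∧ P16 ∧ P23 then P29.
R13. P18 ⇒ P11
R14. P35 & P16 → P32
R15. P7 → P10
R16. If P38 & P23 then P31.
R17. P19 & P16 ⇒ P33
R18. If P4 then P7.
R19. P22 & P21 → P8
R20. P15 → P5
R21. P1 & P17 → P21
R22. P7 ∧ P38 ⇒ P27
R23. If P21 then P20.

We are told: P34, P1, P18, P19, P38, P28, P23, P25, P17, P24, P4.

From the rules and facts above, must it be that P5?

No

Forward chaining from the given facts derives: P37, P11, P31, P7, P21, P27, P20, P10.
The only rule concluding P5 is R20, which needs P15; that is never established.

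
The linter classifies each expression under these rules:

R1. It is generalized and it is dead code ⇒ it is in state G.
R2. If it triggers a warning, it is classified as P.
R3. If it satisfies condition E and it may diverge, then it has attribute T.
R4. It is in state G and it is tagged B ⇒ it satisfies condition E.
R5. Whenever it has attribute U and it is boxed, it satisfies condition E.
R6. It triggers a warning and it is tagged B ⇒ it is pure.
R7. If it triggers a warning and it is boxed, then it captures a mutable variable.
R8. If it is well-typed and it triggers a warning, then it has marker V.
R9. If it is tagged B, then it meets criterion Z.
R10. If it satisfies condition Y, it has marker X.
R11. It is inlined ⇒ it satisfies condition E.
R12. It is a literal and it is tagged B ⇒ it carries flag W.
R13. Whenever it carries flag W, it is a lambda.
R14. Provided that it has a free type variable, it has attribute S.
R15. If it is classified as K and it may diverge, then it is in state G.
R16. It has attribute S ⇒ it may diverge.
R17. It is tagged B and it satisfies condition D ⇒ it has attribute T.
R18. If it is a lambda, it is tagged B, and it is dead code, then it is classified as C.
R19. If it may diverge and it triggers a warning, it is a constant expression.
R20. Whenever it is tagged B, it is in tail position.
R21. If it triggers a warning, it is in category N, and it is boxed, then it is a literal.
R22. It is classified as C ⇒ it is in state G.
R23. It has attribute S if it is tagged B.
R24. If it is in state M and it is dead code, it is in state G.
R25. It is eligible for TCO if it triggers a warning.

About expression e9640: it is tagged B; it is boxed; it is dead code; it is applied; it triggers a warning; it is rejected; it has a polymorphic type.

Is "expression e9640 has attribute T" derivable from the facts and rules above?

No

Forward chaining from the given facts derives: is classified as P, is pure, captures a mutable variable, meets criterion Z, is in tail position, has attribute S, is eligible for TCO, may diverge, is a constant expression.
Rules concluding "it has attribute T": R3 needs "it satisfies condition E"; R17 needs "it satisfies condition D" — none of these are established.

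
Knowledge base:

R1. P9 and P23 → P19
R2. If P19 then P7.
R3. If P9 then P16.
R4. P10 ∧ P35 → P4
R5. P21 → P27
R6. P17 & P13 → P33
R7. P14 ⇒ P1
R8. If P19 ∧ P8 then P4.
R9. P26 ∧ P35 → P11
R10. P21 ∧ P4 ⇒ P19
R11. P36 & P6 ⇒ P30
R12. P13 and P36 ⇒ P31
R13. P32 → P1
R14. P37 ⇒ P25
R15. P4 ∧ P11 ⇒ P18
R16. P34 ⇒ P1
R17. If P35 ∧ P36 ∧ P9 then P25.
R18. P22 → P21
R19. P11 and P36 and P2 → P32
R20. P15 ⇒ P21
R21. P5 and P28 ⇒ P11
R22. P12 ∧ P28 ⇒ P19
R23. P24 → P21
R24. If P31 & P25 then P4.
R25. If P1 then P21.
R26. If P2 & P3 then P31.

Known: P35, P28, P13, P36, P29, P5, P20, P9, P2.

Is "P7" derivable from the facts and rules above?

Yes

P31  (by R12: P13, P36)
P25  (by R17: P35, P36, P9)
P11  (by R21: P5, P28)
P4  (by R24: P31, P25)
P32  (by R19: P11, P36, P2)
P1  (by R13: P32)
P21  (by R25: P1)
P19  (by R10: P21, P4)
P7  (by R2: P19)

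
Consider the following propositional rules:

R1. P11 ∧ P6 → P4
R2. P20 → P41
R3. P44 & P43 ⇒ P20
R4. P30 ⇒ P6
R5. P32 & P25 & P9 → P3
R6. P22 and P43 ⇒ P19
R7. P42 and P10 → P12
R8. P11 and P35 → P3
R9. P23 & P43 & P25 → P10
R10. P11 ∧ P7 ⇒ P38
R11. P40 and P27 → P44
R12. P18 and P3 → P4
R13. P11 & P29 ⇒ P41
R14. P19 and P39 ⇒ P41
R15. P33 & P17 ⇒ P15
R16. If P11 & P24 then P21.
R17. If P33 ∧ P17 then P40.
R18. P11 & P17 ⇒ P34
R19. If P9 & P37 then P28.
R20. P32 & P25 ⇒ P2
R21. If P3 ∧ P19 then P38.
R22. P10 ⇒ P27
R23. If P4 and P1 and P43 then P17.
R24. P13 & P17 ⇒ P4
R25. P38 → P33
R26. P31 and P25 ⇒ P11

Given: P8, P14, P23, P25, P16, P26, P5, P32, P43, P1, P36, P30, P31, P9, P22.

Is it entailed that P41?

Yes

P6  (by R4: P30)
P3  (by R5: P32, P25, P9)
P19  (by R6: P22, P43)
P10  (by R9: P23, P43, P25)
P38  (by R21: P3, P19)
P27  (by R22: P10)
P33  (by R25: P38)
P11  (by R26: P31, P25)
P4  (by R1: P11, P6)
P17  (by R23: P4, P1, P43)
P40  (by R17: P33, P17)
P44  (by R11: P40, P27)
P20  (by R3: P44, P43)
P41  (by R2: P20)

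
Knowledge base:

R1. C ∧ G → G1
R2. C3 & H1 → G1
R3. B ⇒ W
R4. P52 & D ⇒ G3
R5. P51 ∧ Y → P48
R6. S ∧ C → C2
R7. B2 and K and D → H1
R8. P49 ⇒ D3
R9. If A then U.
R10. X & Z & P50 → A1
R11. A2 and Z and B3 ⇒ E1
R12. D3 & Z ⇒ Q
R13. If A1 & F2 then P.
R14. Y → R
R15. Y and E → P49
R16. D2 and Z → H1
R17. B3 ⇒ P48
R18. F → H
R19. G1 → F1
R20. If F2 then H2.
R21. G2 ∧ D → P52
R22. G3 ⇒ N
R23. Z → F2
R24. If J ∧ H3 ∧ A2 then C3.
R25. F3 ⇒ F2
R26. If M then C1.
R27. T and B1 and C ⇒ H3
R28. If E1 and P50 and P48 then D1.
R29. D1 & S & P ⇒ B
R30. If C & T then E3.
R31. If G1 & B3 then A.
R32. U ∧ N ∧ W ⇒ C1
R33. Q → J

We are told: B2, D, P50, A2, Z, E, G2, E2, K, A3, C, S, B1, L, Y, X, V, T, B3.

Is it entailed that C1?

H1  (by R7: B2, K, D)
A1  (by R10: X, Z, P50)
E1  (by R11: A2, Z, B3)
P49  (by R15: Y, E)
P48  (by R17: B3)
P52  (by R21: G2, D)
F2  (by R23: Z)
H3  (by R27: T, B1, C)
D1  (by R28: E1, P50, P48)
G3  (by R4: P52, D)
D3  (by R8: P49)
Q  (by R12: D3, Z)
P  (by R13: A1, F2)
N  (by R22: G3)
B  (by R29: D1, S, P)
J  (by R33: Q)
W  (by R3: B)
C3  (by R24: J, H3, A2)
G1  (by R2: C3, H1)
A  (by R31: G1, B3)
U  (by R9: A)
C1  (by R32: U, N, W)

Yes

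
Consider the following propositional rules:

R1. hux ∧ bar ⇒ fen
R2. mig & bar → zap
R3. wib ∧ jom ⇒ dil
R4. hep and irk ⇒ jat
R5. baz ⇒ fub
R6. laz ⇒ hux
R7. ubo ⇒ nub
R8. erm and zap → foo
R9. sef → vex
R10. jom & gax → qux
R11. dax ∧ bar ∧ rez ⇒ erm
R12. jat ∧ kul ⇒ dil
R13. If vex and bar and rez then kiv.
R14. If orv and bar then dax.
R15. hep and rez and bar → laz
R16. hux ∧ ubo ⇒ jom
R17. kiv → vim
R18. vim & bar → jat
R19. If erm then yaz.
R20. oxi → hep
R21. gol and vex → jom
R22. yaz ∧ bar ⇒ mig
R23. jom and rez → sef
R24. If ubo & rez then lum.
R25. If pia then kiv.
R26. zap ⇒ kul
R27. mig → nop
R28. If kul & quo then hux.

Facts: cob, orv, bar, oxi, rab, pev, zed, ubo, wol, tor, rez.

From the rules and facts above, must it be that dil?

dax  (by R14: orv, bar)
hep  (by R20: oxi)
erm  (by R11: dax, bar, rez)
laz  (by R15: hep, rez, bar)
yaz  (by R19: erm)
mig  (by R22: yaz, bar)
zap  (by R2: mig, bar)
hux  (by R6: laz)
jom  (by R16: hux, ubo)
sef  (by R23: jom, rez)
kul  (by R26: zap)
vex  (by R9: sef)
kiv  (by R13: vex, bar, rez)
vim  (by R17: kiv)
jat  (by R18: vim, bar)
dil  (by R12: jat, kul)

Yes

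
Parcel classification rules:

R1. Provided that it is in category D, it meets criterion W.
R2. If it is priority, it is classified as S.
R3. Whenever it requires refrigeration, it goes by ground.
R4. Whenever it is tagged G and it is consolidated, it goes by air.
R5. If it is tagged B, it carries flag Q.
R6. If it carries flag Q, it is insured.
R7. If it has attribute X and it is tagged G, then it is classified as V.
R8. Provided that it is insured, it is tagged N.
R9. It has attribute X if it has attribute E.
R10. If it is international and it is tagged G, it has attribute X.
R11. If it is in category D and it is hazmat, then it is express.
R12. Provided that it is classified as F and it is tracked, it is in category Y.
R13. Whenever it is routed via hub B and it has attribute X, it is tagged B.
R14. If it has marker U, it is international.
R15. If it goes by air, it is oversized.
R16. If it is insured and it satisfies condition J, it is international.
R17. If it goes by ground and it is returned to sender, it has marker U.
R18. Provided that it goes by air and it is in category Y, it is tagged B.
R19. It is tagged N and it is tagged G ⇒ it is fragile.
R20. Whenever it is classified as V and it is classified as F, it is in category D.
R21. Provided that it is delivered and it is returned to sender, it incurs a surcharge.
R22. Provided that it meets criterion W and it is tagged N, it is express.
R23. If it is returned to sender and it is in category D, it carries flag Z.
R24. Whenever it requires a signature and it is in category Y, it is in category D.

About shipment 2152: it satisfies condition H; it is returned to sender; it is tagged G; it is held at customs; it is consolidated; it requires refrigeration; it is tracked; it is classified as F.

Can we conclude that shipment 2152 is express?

Yes

By R3 (it requires refrigeration): it goes by ground.
By R4 (it is tagged G, it is consolidated): it goes by air.
By R12 (it is classified as F, it is tracked): it is in category Y.
By R17 (it goes by ground, it is returned to sender): it has marker U.
By R18 (it goes by air, it is in category Y): it is tagged B.
By R5 (it is tagged B): it carries flag Q.
By R6 (it carries flag Q): it is insured.
By R8 (it is insured): it is tagged N.
By R14 (it has marker U): it is international.
By R10 (it is international, it is tagged G): it has attribute X.
By R7 (it has attribute X, it is tagged G): it is classified as V.
By R20 (it is classified as V, it is classified as F): it is in category D.
By R1 (it is in category D): it meets criterion W.
By R22 (it meets criterion W, it is tagged N): it is express.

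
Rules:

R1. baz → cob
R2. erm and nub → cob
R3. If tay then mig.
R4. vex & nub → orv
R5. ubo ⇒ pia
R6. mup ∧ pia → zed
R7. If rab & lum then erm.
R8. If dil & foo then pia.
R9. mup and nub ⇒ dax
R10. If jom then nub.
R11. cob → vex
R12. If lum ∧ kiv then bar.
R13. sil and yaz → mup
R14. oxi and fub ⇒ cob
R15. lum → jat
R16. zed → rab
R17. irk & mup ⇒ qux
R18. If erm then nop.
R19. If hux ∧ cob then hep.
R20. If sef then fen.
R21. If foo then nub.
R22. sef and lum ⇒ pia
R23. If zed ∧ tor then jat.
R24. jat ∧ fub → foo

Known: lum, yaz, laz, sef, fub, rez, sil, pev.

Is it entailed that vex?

mup  (by R13: sil, yaz)
jat  (by R15: lum)
pia  (by R22: sef, lum)
foo  (by R24: jat, fub)
zed  (by R6: mup, pia)
rab  (by R16: zed)
nub  (by R21: foo)
erm  (by R7: rab, lum)
cob  (by R2: erm, nub)
vex  (by R11: cob)

Yes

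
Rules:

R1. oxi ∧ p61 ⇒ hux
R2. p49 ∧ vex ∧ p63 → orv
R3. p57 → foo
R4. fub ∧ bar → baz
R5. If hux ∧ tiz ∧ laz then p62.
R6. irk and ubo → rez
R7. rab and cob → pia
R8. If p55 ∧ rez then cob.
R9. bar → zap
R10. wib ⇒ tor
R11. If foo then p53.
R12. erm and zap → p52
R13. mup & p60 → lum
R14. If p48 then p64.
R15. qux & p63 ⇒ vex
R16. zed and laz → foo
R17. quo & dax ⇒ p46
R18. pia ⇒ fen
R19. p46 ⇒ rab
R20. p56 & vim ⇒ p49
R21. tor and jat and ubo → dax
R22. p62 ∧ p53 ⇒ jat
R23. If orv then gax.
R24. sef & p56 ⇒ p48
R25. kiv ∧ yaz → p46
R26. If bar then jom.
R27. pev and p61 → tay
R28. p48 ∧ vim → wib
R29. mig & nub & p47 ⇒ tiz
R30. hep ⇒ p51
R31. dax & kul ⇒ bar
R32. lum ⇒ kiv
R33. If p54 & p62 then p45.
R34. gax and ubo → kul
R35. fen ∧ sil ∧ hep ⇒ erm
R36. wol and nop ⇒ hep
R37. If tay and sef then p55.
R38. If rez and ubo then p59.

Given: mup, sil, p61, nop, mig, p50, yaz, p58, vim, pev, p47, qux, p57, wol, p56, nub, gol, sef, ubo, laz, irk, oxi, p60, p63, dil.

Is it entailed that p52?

Yes

hux  (by R1: oxi, p61)
foo  (by R3: p57)
rez  (by R6: irk, ubo)
p53  (by R11: foo)
lum  (by R13: mup, p60)
vex  (by R15: qux, p63)
p49  (by R20: p56, vim)
p48  (by R24: sef, p56)
tay  (by R27: pev, p61)
wib  (by R28: p48, vim)
tiz  (by R29: mig, nub, p47)
kiv  (by R32: lum)
hep  (by R36: wol, nop)
p55  (by R37: tay, sef)
orv  (by R2: p49, vex, p63)
p62  (by R5: hux, tiz, laz)
cob  (by R8: p55, rez)
tor  (by R10: wib)
jat  (by R22: p62, p53)
gax  (by R23: orv)
p46  (by R25: kiv, yaz)
kul  (by R34: gax, ubo)
rab  (by R19: p46)
dax  (by R21: tor, jat, ubo)
bar  (by R31: dax, kul)
pia  (by R7: rab, cob)
zap  (by R9: bar)
fen  (by R18: pia)
erm  (by R35: fen, sil, hep)
p52  (by R12: erm, zap)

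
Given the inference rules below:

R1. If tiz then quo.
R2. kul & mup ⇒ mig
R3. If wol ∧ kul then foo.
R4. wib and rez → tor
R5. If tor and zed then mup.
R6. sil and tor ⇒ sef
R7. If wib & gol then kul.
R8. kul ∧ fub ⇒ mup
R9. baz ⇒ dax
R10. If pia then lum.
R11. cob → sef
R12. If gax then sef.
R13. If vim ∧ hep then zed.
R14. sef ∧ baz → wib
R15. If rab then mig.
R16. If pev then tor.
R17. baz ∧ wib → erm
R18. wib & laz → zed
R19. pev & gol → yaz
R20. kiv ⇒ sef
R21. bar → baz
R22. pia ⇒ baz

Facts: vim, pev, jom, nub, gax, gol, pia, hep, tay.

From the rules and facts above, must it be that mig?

Yes

sef  (by R12: gax)
zed  (by R13: vim, hep)
tor  (by R16: pev)
baz  (by R22: pia)
mup  (by R5: tor, zed)
wib  (by R14: sef, baz)
kul  (by R7: wib, gol)
mig  (by R2: kul, mup)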